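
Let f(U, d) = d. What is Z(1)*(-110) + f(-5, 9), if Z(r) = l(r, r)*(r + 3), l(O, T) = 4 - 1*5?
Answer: 449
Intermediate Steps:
l(O, T) = -1 (l(O, T) = 4 - 5 = -1)
Z(r) = -3 - r (Z(r) = -(r + 3) = -(3 + r) = -3 - r)
Z(1)*(-110) + f(-5, 9) = (-3 - 1*1)*(-110) + 9 = (-3 - 1)*(-110) + 9 = -4*(-110) + 9 = 440 + 9 = 449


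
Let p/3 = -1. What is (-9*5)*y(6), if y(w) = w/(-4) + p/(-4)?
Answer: 135/4 ≈ 33.750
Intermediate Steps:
p = -3 (p = 3*(-1) = -3)
y(w) = ¾ - w/4 (y(w) = w/(-4) - 3/(-4) = w*(-¼) - 3*(-¼) = -w/4 + ¾ = ¾ - w/4)
(-9*5)*y(6) = (-9*5)*(¾ - ¼*6) = -45*(¾ - 3/2) = -45*(-¾) = 135/4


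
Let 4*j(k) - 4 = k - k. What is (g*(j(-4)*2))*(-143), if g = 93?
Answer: -26598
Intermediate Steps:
j(k) = 1 (j(k) = 1 + (k - k)/4 = 1 + (1/4)*0 = 1 + 0 = 1)
(g*(j(-4)*2))*(-143) = (93*(1*2))*(-143) = (93*2)*(-143) = 186*(-143) = -26598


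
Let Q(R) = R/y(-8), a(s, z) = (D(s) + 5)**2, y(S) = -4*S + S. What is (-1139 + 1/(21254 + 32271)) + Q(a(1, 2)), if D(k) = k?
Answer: -121769373/107050 ≈ -1137.5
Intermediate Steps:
y(S) = -3*S
a(s, z) = (5 + s)**2 (a(s, z) = (s + 5)**2 = (5 + s)**2)
Q(R) = R/24 (Q(R) = R/((-3*(-8))) = R/24)
(-1139 + 1/(21254 + 32271)) + Q(a(1, 2)) = (-1139 + 1/(21254 + 32271)) + (5 + 1)**2/24 = (-1139 + 1/53525) + (1/24)*6**2 = (-1139 + 1/53525) + (1/24)*36 = -60964974/53525 + 3/2 = -121769373/107050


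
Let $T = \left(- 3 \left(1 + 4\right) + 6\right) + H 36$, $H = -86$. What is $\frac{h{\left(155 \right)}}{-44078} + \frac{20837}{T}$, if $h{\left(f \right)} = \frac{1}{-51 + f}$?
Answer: $- \frac{95519144849}{14233667760} \approx -6.7108$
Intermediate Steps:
$T = -3105$ ($T = \left(- 3 \left(1 + 4\right) + 6\right) - 3096 = \left(\left(-3\right) 5 + 6\right) - 3096 = \left(-15 + 6\right) - 3096 = -9 - 3096 = -3105$)
$\frac{h{\left(155 \right)}}{-44078} + \frac{20837}{T} = \frac{1}{\left(-51 + 155\right) \left(-44078\right)} + \frac{20837}{-3105} = \frac{1}{104} \left(- \frac{1}{44078}\right) + 20837 \left(- \frac{1}{3105}\right) = \frac{1}{104} \left(- \frac{1}{44078}\right) - \frac{20837}{3105} = - \frac{1}{4584112} - \frac{20837}{3105} = - \frac{95519144849}{14233667760}$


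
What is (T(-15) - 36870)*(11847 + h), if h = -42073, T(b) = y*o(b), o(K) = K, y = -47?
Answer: 1093123290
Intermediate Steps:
T(b) = -47*b
(T(-15) - 36870)*(11847 + h) = (-47*(-15) - 36870)*(11847 - 42073) = (705 - 36870)*(-30226) = -36165*(-30226) = 1093123290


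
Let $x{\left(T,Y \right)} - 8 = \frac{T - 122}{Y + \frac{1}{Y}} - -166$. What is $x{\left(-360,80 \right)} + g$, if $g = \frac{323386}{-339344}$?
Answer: $\frac{181398712915}{1086070472} \approx 167.02$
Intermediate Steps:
$g = - \frac{161693}{169672}$ ($g = 323386 \left(- \frac{1}{339344}\right) = - \frac{161693}{169672} \approx -0.95297$)
$x{\left(T,Y \right)} = 174 + \frac{-122 + T}{Y + \frac{1}{Y}}$ ($x{\left(T,Y \right)} = 8 + \left(\frac{T - 122}{Y + \frac{1}{Y}} - -166\right) = 8 + \left(\frac{-122 + T}{Y + \frac{1}{Y}} + 166\right) = 8 + \left(166 + \frac{-122 + T}{Y + \frac{1}{Y}}\right) = 174 + \frac{-122 + T}{Y + \frac{1}{Y}}$)
$x{\left(-360,80 \right)} + g = \frac{174 - 9760 + 174 \cdot 80^{2} - 28800}{1 + 80^{2}} - \frac{161693}{169672} = \frac{174 - 9760 + 174 \cdot 6400 - 28800}{1 + 6400} - \frac{161693}{169672} = \frac{174 - 9760 + 1113600 - 28800}{6401} - \frac{161693}{169672} = \frac{1}{6401} \cdot 1075214 - \frac{161693}{169672} = \frac{1075214}{6401} - \frac{161693}{169672} = \frac{181398712915}{1086070472}$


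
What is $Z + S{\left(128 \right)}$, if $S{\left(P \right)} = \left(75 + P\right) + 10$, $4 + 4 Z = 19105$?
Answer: $\frac{19953}{4} \approx 4988.3$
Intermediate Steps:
$Z = \frac{19101}{4}$ ($Z = -1 + \frac{1}{4} \cdot 19105 = -1 + \frac{19105}{4} = \frac{19101}{4} \approx 4775.3$)
$S{\left(P \right)} = 85 + P$
$Z + S{\left(128 \right)} = \frac{19101}{4} + \left(85 + 128\right) = \frac{19101}{4} + 213 = \frac{19953}{4}$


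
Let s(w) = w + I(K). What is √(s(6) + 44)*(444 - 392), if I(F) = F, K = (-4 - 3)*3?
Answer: 52*√29 ≈ 280.03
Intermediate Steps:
K = -21 (K = -7*3 = -21)
s(w) = -21 + w (s(w) = w - 21 = -21 + w)
√(s(6) + 44)*(444 - 392) = √((-21 + 6) + 44)*(444 - 392) = √(-15 + 44)*52 = √29*52 = 52*√29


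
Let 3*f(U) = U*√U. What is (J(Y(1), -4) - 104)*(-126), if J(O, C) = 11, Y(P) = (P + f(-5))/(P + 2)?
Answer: 11718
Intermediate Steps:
f(U) = U^(3/2)/3 (f(U) = (U*√U)/3 = U^(3/2)/3)
Y(P) = (P - 5*I*√5/3)/(2 + P) (Y(P) = (P + (-5)^(3/2)/3)/(P + 2) = (P + (-5*I*√5)/3)/(2 + P) = (P - 5*I*√5/3)/(2 + P))
(J(Y(1), -4) - 104)*(-126) = (11 - 104)*(-126) = -93*(-126) = 11718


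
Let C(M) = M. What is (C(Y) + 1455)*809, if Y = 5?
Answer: 1181140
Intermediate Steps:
(C(Y) + 1455)*809 = (5 + 1455)*809 = 1460*809 = 1181140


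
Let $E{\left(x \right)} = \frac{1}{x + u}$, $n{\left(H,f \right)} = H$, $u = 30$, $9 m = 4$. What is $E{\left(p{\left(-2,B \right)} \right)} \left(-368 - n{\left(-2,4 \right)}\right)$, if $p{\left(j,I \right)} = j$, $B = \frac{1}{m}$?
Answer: $- \frac{183}{14} \approx -13.071$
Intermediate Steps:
$m = \frac{4}{9}$ ($m = \frac{1}{9} \cdot 4 = \frac{4}{9} \approx 0.44444$)
$B = \frac{9}{4}$ ($B = \frac{1}{\frac{4}{9}} = \frac{9}{4} \approx 2.25$)
$E{\left(x \right)} = \frac{1}{30 + x}$ ($E{\left(x \right)} = \frac{1}{x + 30} = \frac{1}{30 + x}$)
$E{\left(p{\left(-2,B \right)} \right)} \left(-368 - n{\left(-2,4 \right)}\right) = \frac{-368 - -2}{30 - 2} = \frac{-368 + 2}{28} = \frac{1}{28} \left(-366\right) = - \frac{183}{14}$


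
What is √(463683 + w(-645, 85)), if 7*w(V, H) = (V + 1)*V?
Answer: √523023 ≈ 723.20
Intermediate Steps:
w(V, H) = V*(1 + V)/7 (w(V, H) = ((V + 1)*V)/7 = ((1 + V)*V)/7 = (V*(1 + V))/7 = V*(1 + V)/7)
√(463683 + w(-645, 85)) = √(463683 + (⅐)*(-645)*(1 - 645)) = √(463683 + (⅐)*(-645)*(-644)) = √(463683 + 59340) = √523023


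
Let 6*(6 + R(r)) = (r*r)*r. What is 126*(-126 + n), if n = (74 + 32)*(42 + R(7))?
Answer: 1228458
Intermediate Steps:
R(r) = -6 + r**3/6 (R(r) = -6 + ((r*r)*r)/6 = -6 + (r**2*r)/6 = -6 + r**3/6)
n = 29627/3 (n = (74 + 32)*(42 + (-6 + (1/6)*7**3)) = 106*(42 + (-6 + (1/6)*343)) = 106*(42 + (-6 + 343/6)) = 106*(42 + 307/6) = 106*(559/6) = 29627/3 ≈ 9875.7)
126*(-126 + n) = 126*(-126 + 29627/3) = 126*(29249/3) = 1228458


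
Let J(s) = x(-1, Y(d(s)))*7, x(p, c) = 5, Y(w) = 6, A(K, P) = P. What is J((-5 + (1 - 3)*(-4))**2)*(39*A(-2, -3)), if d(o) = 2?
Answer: -4095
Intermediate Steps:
J(s) = 35 (J(s) = 5*7 = 35)
J((-5 + (1 - 3)*(-4))**2)*(39*A(-2, -3)) = 35*(39*(-3)) = 35*(-117) = -4095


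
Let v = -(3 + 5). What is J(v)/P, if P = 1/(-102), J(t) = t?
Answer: 816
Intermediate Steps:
v = -8 (v = -1*8 = -8)
P = -1/102 ≈ -0.0098039
J(v)/P = -8/(-1/102) = -8*(-102) = 816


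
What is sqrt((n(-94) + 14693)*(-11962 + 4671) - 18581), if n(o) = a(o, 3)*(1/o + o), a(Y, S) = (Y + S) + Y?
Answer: I*sqrt(2067182936114)/94 ≈ 15295.0*I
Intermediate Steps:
a(Y, S) = S + 2*Y (a(Y, S) = (S + Y) + Y = S + 2*Y)
n(o) = (3 + 2*o)*(o + 1/o) (n(o) = (3 + 2*o)*(1/o + o) = (3 + 2*o)*(o + 1/o))
sqrt((n(-94) + 14693)*(-11962 + 4671) - 18581) = sqrt(((1 + (-94)**2)*(3 + 2*(-94))/(-94) + 14693)*(-11962 + 4671) - 18581) = sqrt((-(1 + 8836)*(3 - 188)/94 + 14693)*(-7291) - 18581) = sqrt((-1/94*8837*(-185) + 14693)*(-7291) - 18581) = sqrt((1634845/94 + 14693)*(-7291) - 18581) = sqrt((3015987/94)*(-7291) - 18581) = sqrt(-21989561217/94 - 18581) = sqrt(-21991307831/94) = I*sqrt(2067182936114)/94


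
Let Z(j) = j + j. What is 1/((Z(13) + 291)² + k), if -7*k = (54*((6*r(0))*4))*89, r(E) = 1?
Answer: 7/588079 ≈ 1.1903e-5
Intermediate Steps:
Z(j) = 2*j
k = -115344/7 (k = -54*((6*1)*4)*89/7 = -54*(6*4)*89/7 = -54*24*89/7 = -1296*89/7 = -⅐*115344 = -115344/7 ≈ -16478.)
1/((Z(13) + 291)² + k) = 1/((2*13 + 291)² - 115344/7) = 1/((26 + 291)² - 115344/7) = 1/(317² - 115344/7) = 1/(100489 - 115344/7) = 1/(588079/7) = 7/588079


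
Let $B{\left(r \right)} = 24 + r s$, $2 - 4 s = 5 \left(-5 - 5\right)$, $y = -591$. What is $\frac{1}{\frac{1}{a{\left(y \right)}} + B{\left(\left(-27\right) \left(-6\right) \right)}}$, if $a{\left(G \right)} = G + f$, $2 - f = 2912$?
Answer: $\frac{3501}{7457129} \approx 0.00046948$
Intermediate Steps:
$s = 13$ ($s = \frac{1}{2} - \frac{5 \left(-5 - 5\right)}{4} = \frac{1}{2} - \frac{5 \left(-10\right)}{4} = \frac{1}{2} - - \frac{25}{2} = \frac{1}{2} + \frac{25}{2} = 13$)
$f = -2910$ ($f = 2 - 2912 = -2910$)
$a{\left(G \right)} = -2910 + G$ ($a{\left(G \right)} = G - 2910 = -2910 + G$)
$B{\left(r \right)} = 24 + 13 r$ ($B{\left(r \right)} = 24 + r 13 = 24 + 13 r$)
$\frac{1}{\frac{1}{a{\left(y \right)}} + B{\left(\left(-27\right) \left(-6\right) \right)}} = \frac{1}{\frac{1}{-2910 - 591} + \left(24 + 13 \left(\left(-27\right) \left(-6\right)\right)\right)} = \frac{1}{\frac{1}{-3501} + \left(24 + 13 \cdot 162\right)} = \frac{1}{- \frac{1}{3501} + \left(24 + 2106\right)} = \frac{1}{- \frac{1}{3501} + 2130} = \frac{1}{\frac{7457129}{3501}} = \frac{3501}{7457129}$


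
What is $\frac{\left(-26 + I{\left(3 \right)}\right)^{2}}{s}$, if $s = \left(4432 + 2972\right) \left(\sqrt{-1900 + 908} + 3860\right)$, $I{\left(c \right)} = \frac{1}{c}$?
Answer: $\frac{817355}{35461280304} - \frac{847 i \sqrt{62}}{35461280304} \approx 2.3049 \cdot 10^{-5} - 1.8807 \cdot 10^{-7} i$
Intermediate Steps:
$s = 28579440 + 29616 i \sqrt{62}$ ($s = 7404 \left(\sqrt{-992} + 3860\right) = 7404 \left(4 i \sqrt{62} + 3860\right) = 7404 \left(3860 + 4 i \sqrt{62}\right) = 28579440 + 29616 i \sqrt{62} \approx 2.8579 \cdot 10^{7} + 2.332 \cdot 10^{5} i$)
$\frac{\left(-26 + I{\left(3 \right)}\right)^{2}}{s} = \frac{\left(-26 + \frac{1}{3}\right)^{2}}{28579440 + 29616 i \sqrt{62}} = \frac{\left(- \frac{77}{3}\right)^{2}}{28579440 + 29616 i \sqrt{62}} = \frac{5929}{9 \left(28579440 + 29616 i \sqrt{62}\right)}$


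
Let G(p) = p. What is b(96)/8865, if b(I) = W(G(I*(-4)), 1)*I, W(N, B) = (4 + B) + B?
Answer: 64/985 ≈ 0.064975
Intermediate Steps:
W(N, B) = 4 + 2*B
b(I) = 6*I (b(I) = (4 + 2*1)*I = (4 + 2)*I = 6*I)
b(96)/8865 = (6*96)/8865 = 576*(1/8865) = 64/985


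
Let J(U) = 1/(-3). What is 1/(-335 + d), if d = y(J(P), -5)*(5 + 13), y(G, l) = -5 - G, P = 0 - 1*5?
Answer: -1/419 ≈ -0.0023866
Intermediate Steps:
P = -5 (P = 0 - 5 = -5)
J(U) = -⅓
d = -84 (d = (-5 - 1*(-⅓))*(5 + 13) = (-5 + ⅓)*18 = -14/3*18 = -84)
1/(-335 + d) = 1/(-335 - 84) = 1/(-419) = -1/419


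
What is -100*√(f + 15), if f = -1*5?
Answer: -100*√10 ≈ -316.23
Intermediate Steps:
f = -5
-100*√(f + 15) = -100*√(-5 + 15) = -100*√10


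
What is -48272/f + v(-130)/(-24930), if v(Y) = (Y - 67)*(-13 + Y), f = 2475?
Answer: -28292093/1371150 ≈ -20.634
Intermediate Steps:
v(Y) = (-67 + Y)*(-13 + Y)
-48272/f + v(-130)/(-24930) = -48272/2475 + (871 + (-130)² - 80*(-130))/(-24930) = -48272*1/2475 + (871 + 16900 + 10400)*(-1/24930) = -48272/2475 + 28171*(-1/24930) = -48272/2475 - 28171/24930 = -28292093/1371150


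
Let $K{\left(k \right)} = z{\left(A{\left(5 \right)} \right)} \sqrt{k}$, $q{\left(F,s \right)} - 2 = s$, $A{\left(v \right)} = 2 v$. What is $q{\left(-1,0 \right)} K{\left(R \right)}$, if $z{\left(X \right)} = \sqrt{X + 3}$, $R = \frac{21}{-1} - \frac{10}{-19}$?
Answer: $\frac{2 i \sqrt{96083}}{19} \approx 32.629 i$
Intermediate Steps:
$q{\left(F,s \right)} = 2 + s$
$R = - \frac{389}{19}$ ($R = 21 \left(-1\right) - - \frac{10}{19} = -21 + \frac{10}{19} = - \frac{389}{19} \approx -20.474$)
$z{\left(X \right)} = \sqrt{3 + X}$
$K{\left(k \right)} = \sqrt{13} \sqrt{k}$ ($K{\left(k \right)} = \sqrt{3 + 2 \cdot 5} \sqrt{k} = \sqrt{3 + 10} \sqrt{k} = \sqrt{13} \sqrt{k}$)
$q{\left(-1,0 \right)} K{\left(R \right)} = \left(2 + 0\right) \sqrt{13} \sqrt{- \frac{389}{19}} = 2 \sqrt{13} \frac{i \sqrt{7391}}{19} = 2 \frac{i \sqrt{96083}}{19} = \frac{2 i \sqrt{96083}}{19}$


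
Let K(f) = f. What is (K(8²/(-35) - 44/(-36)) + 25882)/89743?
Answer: 479567/1662885 ≈ 0.28839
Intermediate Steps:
(K(8²/(-35) - 44/(-36)) + 25882)/89743 = ((8²/(-35) - 44/(-36)) + 25882)/89743 = ((64*(-1/35) - 44*(-1/36)) + 25882)*(1/89743) = ((-64/35 + 11/9) + 25882)*(1/89743) = (-191/315 + 25882)*(1/89743) = (8152639/315)*(1/89743) = 479567/1662885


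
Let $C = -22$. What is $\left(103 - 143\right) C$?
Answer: $880$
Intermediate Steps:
$\left(103 - 143\right) C = \left(103 - 143\right) \left(-22\right) = \left(-40\right) \left(-22\right) = 880$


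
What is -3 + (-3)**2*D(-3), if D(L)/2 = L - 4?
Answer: -129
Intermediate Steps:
D(L) = -8 + 2*L (D(L) = 2*(L - 4) = 2*(-4 + L) = -8 + 2*L)
-3 + (-3)**2*D(-3) = -3 + (-3)**2*(-8 + 2*(-3)) = -3 + 9*(-8 - 6) = -3 + 9*(-14) = -3 - 126 = -129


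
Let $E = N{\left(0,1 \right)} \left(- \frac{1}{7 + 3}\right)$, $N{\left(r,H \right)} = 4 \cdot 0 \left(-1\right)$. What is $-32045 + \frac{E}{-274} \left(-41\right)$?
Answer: $-32045$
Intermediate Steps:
$N{\left(r,H \right)} = 0$ ($N{\left(r,H \right)} = 0 \left(-1\right) = 0$)
$E = 0$ ($E = 0 \left(- \frac{1}{7 + 3}\right) = 0 \left(- \frac{1}{10}\right) = 0$)
$-32045 + \frac{E}{-274} \left(-41\right) = -32045 + \frac{0}{-274} \left(-41\right) = -32045 + 0 \left(- \frac{1}{274}\right) \left(-41\right) = -32045 + 0 \left(-41\right) = -32045 + 0 = -32045$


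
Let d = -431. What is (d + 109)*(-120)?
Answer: 38640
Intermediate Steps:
(d + 109)*(-120) = (-431 + 109)*(-120) = -322*(-120) = 38640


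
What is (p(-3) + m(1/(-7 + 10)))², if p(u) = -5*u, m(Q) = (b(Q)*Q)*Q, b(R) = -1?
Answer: 17956/81 ≈ 221.68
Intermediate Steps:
m(Q) = -Q² (m(Q) = (-Q)*Q = -Q²)
(p(-3) + m(1/(-7 + 10)))² = (-5*(-3) - (1/(-7 + 10))²)² = (15 - (1/3)²)² = (15 - (⅓)²)² = (15 - 1*⅑)² = (15 - ⅑)² = (134/9)² = 17956/81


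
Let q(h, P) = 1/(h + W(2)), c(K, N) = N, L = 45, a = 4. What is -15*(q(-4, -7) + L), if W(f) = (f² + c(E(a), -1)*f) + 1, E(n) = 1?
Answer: -660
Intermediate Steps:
W(f) = 1 + f² - f (W(f) = (f² - f) + 1 = 1 + f² - f)
q(h, P) = 1/(3 + h) (q(h, P) = 1/(h + (1 + 2² - 1*2)) = 1/(h + (1 + 4 - 2)) = 1/(h + 3) = 1/(3 + h))
-15*(q(-4, -7) + L) = -15*(1/(3 - 4) + 45) = -15*(1/(-1) + 45) = -15*(-1 + 45) = -15*44 = -660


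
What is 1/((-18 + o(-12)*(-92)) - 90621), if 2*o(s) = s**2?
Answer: -1/97263 ≈ -1.0281e-5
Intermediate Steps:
o(s) = s**2/2
1/((-18 + o(-12)*(-92)) - 90621) = 1/((-18 + ((1/2)*(-12)**2)*(-92)) - 90621) = 1/((-18 + ((1/2)*144)*(-92)) - 90621) = 1/((-18 + 72*(-92)) - 90621) = 1/((-18 - 6624) - 90621) = 1/(-6642 - 90621) = 1/(-97263) = -1/97263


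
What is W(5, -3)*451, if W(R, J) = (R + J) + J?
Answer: -451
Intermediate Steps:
W(R, J) = R + 2*J (W(R, J) = (J + R) + J = R + 2*J)
W(5, -3)*451 = (5 + 2*(-3))*451 = (5 - 6)*451 = -1*451 = -451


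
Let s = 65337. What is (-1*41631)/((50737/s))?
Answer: -2720044647/50737 ≈ -53611.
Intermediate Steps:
(-1*41631)/((50737/s)) = (-1*41631)/((50737/65337)) = -41631/(50737*(1/65337)) = -41631/50737/65337 = -41631*65337/50737 = -2720044647/50737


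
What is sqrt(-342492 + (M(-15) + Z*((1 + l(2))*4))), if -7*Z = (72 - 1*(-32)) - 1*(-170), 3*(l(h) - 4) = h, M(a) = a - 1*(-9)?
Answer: I*sqrt(151432890)/21 ≈ 585.99*I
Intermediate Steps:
M(a) = 9 + a (M(a) = a + 9 = 9 + a)
l(h) = 4 + h/3
Z = -274/7 (Z = -((72 - 1*(-32)) - 1*(-170))/7 = -((72 + 32) + 170)/7 = -(104 + 170)/7 = -1/7*274 = -274/7 ≈ -39.143)
sqrt(-342492 + (M(-15) + Z*((1 + l(2))*4))) = sqrt(-342492 + ((9 - 15) - 274*(1 + (4 + (1/3)*2))*4/7)) = sqrt(-342492 + (-6 - 274*(1 + (4 + 2/3))*4/7)) = sqrt(-342492 + (-6 - 274*(1 + 14/3)*4/7)) = sqrt(-342492 + (-6 - 4658*4/21)) = sqrt(-342492 + (-6 - 274/7*68/3)) = sqrt(-342492 + (-6 - 18632/21)) = sqrt(-342492 - 18758/21) = sqrt(-7211090/21) = I*sqrt(151432890)/21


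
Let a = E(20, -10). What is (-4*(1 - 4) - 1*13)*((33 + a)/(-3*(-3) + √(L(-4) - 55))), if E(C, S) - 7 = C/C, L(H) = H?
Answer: -369/140 + 41*I*√59/140 ≈ -2.6357 + 2.2495*I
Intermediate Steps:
E(C, S) = 8 (E(C, S) = 7 + C/C = 7 + 1 = 8)
a = 8
(-4*(1 - 4) - 1*13)*((33 + a)/(-3*(-3) + √(L(-4) - 55))) = (-4*(1 - 4) - 1*13)*((33 + 8)/(-3*(-3) + √(-4 - 55))) = (-4*(-3) - 13)*(41/(9 + √(-59))) = (12 - 13)*(41/(9 + I*√59)) = -41/(9 + I*√59)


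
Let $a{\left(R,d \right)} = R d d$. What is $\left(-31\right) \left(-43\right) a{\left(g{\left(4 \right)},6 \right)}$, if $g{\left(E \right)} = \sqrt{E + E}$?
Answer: $95976 \sqrt{2} \approx 1.3573 \cdot 10^{5}$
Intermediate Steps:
$g{\left(E \right)} = \sqrt{2} \sqrt{E}$ ($g{\left(E \right)} = \sqrt{2 E} = \sqrt{2} \sqrt{E}$)
$a{\left(R,d \right)} = R d^{2}$
$\left(-31\right) \left(-43\right) a{\left(g{\left(4 \right)},6 \right)} = \left(-31\right) \left(-43\right) \sqrt{2} \sqrt{4} \cdot 6^{2} = 1333 \sqrt{2} \cdot 2 \cdot 36 = 1333 \cdot 2 \sqrt{2} \cdot 36 = 1333 \cdot 72 \sqrt{2} = 95976 \sqrt{2}$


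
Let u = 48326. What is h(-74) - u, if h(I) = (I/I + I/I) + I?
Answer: -48398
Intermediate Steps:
h(I) = 2 + I (h(I) = (1 + 1) + I = 2 + I)
h(-74) - u = (2 - 74) - 1*48326 = -72 - 48326 = -48398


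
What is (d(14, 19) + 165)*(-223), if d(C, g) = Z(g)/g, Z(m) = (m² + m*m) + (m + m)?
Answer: -45715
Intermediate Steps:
Z(m) = 2*m + 2*m² (Z(m) = (m² + m²) + 2*m = 2*m² + 2*m = 2*m + 2*m²)
d(C, g) = 2 + 2*g (d(C, g) = (2*g*(1 + g))/g = 2 + 2*g)
(d(14, 19) + 165)*(-223) = ((2 + 2*19) + 165)*(-223) = ((2 + 38) + 165)*(-223) = (40 + 165)*(-223) = 205*(-223) = -45715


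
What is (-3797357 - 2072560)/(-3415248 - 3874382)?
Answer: 5869917/7289630 ≈ 0.80524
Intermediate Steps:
(-3797357 - 2072560)/(-3415248 - 3874382) = -5869917/(-7289630) = -5869917*(-1/7289630) = 5869917/7289630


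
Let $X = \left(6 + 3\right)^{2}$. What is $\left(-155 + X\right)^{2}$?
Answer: $5476$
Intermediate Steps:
$X = 81$ ($X = 9^{2} = 81$)
$\left(-155 + X\right)^{2} = \left(-155 + 81\right)^{2} = \left(-74\right)^{2} = 5476$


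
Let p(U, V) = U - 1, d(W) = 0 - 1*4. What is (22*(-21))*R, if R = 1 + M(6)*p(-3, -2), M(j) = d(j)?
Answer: -7854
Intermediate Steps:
d(W) = -4 (d(W) = 0 - 4 = -4)
M(j) = -4
p(U, V) = -1 + U
R = 17 (R = 1 - 4*(-1 - 3) = 1 - 4*(-4) = 1 + 16 = 17)
(22*(-21))*R = (22*(-21))*17 = -462*17 = -7854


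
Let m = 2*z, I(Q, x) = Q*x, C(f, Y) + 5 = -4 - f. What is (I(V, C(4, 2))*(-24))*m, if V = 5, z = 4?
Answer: 12480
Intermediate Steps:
C(f, Y) = -9 - f (C(f, Y) = -5 + (-4 - f) = -9 - f)
m = 8 (m = 2*4 = 8)
(I(V, C(4, 2))*(-24))*m = ((5*(-9 - 1*4))*(-24))*8 = ((5*(-9 - 4))*(-24))*8 = ((5*(-13))*(-24))*8 = -65*(-24)*8 = 1560*8 = 12480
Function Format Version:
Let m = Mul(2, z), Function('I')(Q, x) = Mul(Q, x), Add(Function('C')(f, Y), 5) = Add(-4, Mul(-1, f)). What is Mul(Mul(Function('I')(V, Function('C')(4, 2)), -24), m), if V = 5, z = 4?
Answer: 12480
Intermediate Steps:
Function('C')(f, Y) = Add(-9, Mul(-1, f)) (Function('C')(f, Y) = Add(-5, Add(-4, Mul(-1, f))) = Add(-9, Mul(-1, f)))
m = 8 (m = Mul(2, 4) = 8)
Mul(Mul(Function('I')(V, Function('C')(4, 2)), -24), m) = Mul(Mul(Mul(5, Add(-9, Mul(-1, 4))), -24), 8) = Mul(Mul(Mul(5, Add(-9, -4)), -24), 8) = Mul(Mul(Mul(5, -13), -24), 8) = Mul(Mul(-65, -24), 8) = Mul(1560, 8) = 12480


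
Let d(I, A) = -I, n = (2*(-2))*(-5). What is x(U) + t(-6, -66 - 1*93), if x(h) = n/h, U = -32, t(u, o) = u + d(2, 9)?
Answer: -69/8 ≈ -8.6250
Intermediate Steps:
n = 20 (n = -4*(-5) = 20)
t(u, o) = -2 + u (t(u, o) = u - 1*2 = u - 2 = -2 + u)
x(h) = 20/h
x(U) + t(-6, -66 - 1*93) = 20/(-32) + (-2 - 6) = 20*(-1/32) - 8 = -5/8 - 8 = -69/8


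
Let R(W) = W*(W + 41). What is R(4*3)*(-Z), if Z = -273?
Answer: 173628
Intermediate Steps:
R(W) = W*(41 + W)
R(4*3)*(-Z) = ((4*3)*(41 + 4*3))*(-1*(-273)) = (12*(41 + 12))*273 = (12*53)*273 = 636*273 = 173628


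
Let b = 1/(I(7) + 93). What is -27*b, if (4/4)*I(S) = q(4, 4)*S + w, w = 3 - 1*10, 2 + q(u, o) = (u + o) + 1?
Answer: -1/5 ≈ -0.20000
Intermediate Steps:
q(u, o) = -1 + o + u (q(u, o) = -2 + ((u + o) + 1) = -2 + ((o + u) + 1) = -2 + (1 + o + u) = -1 + o + u)
w = -7 (w = 3 - 10 = -7)
I(S) = -7 + 7*S (I(S) = (-1 + 4 + 4)*S - 7 = 7*S - 7 = -7 + 7*S)
b = 1/135 (b = 1/((-7 + 7*7) + 93) = 1/((-7 + 49) + 93) = 1/(42 + 93) = 1/135 ≈ 0.0074074)
-27*b = -27*1/135 = -1/5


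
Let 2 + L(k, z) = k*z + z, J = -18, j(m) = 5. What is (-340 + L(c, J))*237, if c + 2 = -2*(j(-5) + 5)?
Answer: 8532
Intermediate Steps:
c = -22 (c = -2 - 2*(5 + 5) = -2 - 2*10 = -2 - 20 = -22)
L(k, z) = -2 + z + k*z (L(k, z) = -2 + (k*z + z) = -2 + (z + k*z) = -2 + z + k*z)
(-340 + L(c, J))*237 = (-340 + (-2 - 18 - 22*(-18)))*237 = (-340 + (-2 - 18 + 396))*237 = (-340 + 376)*237 = 36*237 = 8532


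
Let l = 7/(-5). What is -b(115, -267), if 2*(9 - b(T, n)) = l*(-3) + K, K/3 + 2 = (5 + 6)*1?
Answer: 33/5 ≈ 6.6000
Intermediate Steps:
l = -7/5 (l = 7*(-⅕) = -7/5 ≈ -1.4000)
K = 27 (K = -6 + 3*((5 + 6)*1) = -6 + 3*(11*1) = -6 + 3*11 = -6 + 33 = 27)
b(T, n) = -33/5 (b(T, n) = 9 - (-7/5*(-3) + 27)/2 = 9 - (21/5 + 27)/2 = 9 - ½*156/5 = 9 - 78/5 = -33/5)
-b(115, -267) = -1*(-33/5) = 33/5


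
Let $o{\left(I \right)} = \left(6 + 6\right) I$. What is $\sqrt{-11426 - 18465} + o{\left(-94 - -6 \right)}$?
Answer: $-1056 + i \sqrt{29891} \approx -1056.0 + 172.89 i$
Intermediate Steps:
$o{\left(I \right)} = 12 I$
$\sqrt{-11426 - 18465} + o{\left(-94 - -6 \right)} = \sqrt{-11426 - 18465} + 12 \left(-94 - -6\right) = \sqrt{-29891} + 12 \left(-94 + 6\right) = i \sqrt{29891} + 12 \left(-88\right) = i \sqrt{29891} - 1056 = -1056 + i \sqrt{29891}$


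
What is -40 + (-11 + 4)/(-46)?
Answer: -1833/46 ≈ -39.848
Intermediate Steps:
-40 + (-11 + 4)/(-46) = -40 - 1/46*(-7) = -40 + 7/46 = -1833/46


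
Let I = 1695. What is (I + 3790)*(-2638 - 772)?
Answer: -18703850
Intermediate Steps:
(I + 3790)*(-2638 - 772) = (1695 + 3790)*(-2638 - 772) = 5485*(-3410) = -18703850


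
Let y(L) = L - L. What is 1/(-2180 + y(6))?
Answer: -1/2180 ≈ -0.00045872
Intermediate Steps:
y(L) = 0
1/(-2180 + y(6)) = 1/(-2180 + 0) = 1/(-2180) = -1/2180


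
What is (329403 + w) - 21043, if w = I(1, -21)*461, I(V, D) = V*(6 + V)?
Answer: 311587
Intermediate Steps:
w = 3227 (w = (1*(6 + 1))*461 = (1*7)*461 = 7*461 = 3227)
(329403 + w) - 21043 = (329403 + 3227) - 21043 = 332630 - 21043 = 311587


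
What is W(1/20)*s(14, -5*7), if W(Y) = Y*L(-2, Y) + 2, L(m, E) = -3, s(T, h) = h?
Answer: -259/4 ≈ -64.750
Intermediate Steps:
W(Y) = 2 - 3*Y (W(Y) = Y*(-3) + 2 = -3*Y + 2 = 2 - 3*Y)
W(1/20)*s(14, -5*7) = (2 - 3/20)*(-5*7) = (2 - 3*1/20)*(-35) = (2 - 3/20)*(-35) = (37/20)*(-35) = -259/4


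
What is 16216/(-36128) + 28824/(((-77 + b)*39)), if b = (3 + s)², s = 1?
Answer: -44997139/3581188 ≈ -12.565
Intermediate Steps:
b = 16 (b = (3 + 1)² = 4² = 16)
16216/(-36128) + 28824/(((-77 + b)*39)) = 16216/(-36128) + 28824/(((-77 + 16)*39)) = 16216*(-1/36128) + 28824/((-61*39)) = -2027/4516 + 28824/(-2379) = -2027/4516 + 28824*(-1/2379) = -2027/4516 - 9608/793 = -44997139/3581188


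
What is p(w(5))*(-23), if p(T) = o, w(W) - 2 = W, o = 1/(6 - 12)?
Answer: 23/6 ≈ 3.8333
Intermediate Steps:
o = -⅙ (o = 1/(-6) = -⅙ ≈ -0.16667)
w(W) = 2 + W
p(T) = -⅙
p(w(5))*(-23) = -⅙*(-23) = 23/6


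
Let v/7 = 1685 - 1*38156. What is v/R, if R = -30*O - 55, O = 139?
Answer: 255297/4225 ≈ 60.425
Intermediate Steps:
R = -4225 (R = -30*139 - 55 = -4170 - 55 = -4225)
v = -255297 (v = 7*(1685 - 1*38156) = 7*(1685 - 38156) = 7*(-36471) = -255297)
v/R = -255297/(-4225) = -255297*(-1/4225) = 255297/4225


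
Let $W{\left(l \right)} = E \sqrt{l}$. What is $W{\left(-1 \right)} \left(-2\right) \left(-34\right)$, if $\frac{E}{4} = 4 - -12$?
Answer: $4352 i \approx 4352.0 i$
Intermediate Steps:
$E = 64$ ($E = 4 \left(4 - -12\right) = 4 \left(4 + 12\right) = 4 \cdot 16 = 64$)
$W{\left(l \right)} = 64 \sqrt{l}$
$W{\left(-1 \right)} \left(-2\right) \left(-34\right) = 64 \sqrt{-1} \left(-2\right) \left(-34\right) = 64 i \left(-2\right) \left(-34\right) = - 128 i \left(-34\right) = 4352 i$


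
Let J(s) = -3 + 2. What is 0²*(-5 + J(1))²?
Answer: 0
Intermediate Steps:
J(s) = -1
0²*(-5 + J(1))² = 0²*(-5 - 1)² = 0*(-6)² = 0*36 = 0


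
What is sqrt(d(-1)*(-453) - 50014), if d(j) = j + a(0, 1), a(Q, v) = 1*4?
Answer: I*sqrt(51373) ≈ 226.66*I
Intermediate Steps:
a(Q, v) = 4
d(j) = 4 + j (d(j) = j + 4 = 4 + j)
sqrt(d(-1)*(-453) - 50014) = sqrt((4 - 1)*(-453) - 50014) = sqrt(3*(-453) - 50014) = sqrt(-1359 - 50014) = sqrt(-51373) = I*sqrt(51373)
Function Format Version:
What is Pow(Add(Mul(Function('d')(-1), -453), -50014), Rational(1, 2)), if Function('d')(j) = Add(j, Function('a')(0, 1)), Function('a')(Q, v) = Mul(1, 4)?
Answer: Mul(I, Pow(51373, Rational(1, 2))) ≈ Mul(226.66, I)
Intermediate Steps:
Function('a')(Q, v) = 4
Function('d')(j) = Add(4, j) (Function('d')(j) = Add(j, 4) = Add(4, j))
Pow(Add(Mul(Function('d')(-1), -453), -50014), Rational(1, 2)) = Pow(Add(Mul(Add(4, -1), -453), -50014), Rational(1, 2)) = Pow(Add(Mul(3, -453), -50014), Rational(1, 2)) = Pow(Add(-1359, -50014), Rational(1, 2)) = Pow(-51373, Rational(1, 2)) = Mul(I, Pow(51373, Rational(1, 2)))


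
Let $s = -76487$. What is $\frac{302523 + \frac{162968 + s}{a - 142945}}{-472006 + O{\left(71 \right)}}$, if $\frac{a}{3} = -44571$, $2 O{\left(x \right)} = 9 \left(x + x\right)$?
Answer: $- \frac{83695321653}{130407451486} \approx -0.6418$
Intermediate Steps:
$O{\left(x \right)} = 9 x$ ($O{\left(x \right)} = \frac{9 \left(x + x\right)}{2} = \frac{9 \cdot 2 x}{2} = \frac{18 x}{2} = 9 x$)
$a = -133713$ ($a = 3 \left(-44571\right) = -133713$)
$\frac{302523 + \frac{162968 + s}{a - 142945}}{-472006 + O{\left(71 \right)}} = \frac{302523 + \frac{162968 - 76487}{-133713 - 142945}}{-472006 + 9 \cdot 71} = \frac{302523 + \frac{86481}{-276658}}{-472006 + 639} = \frac{302523 + 86481 \left(- \frac{1}{276658}\right)}{-471367} = \left(302523 - \frac{86481}{276658}\right) \left(- \frac{1}{471367}\right) = \frac{83695321653}{276658} \left(- \frac{1}{471367}\right) = - \frac{83695321653}{130407451486}$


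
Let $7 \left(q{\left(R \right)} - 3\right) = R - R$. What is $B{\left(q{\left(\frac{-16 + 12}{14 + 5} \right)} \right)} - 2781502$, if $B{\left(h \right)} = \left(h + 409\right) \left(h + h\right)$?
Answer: $-2779030$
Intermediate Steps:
$q{\left(R \right)} = 3$ ($q{\left(R \right)} = 3 + \frac{R - R}{7} = 3 + \frac{1}{7} \cdot 0 = 3 + 0 = 3$)
$B{\left(h \right)} = 2 h \left(409 + h\right)$ ($B{\left(h \right)} = \left(409 + h\right) 2 h = 2 h \left(409 + h\right)$)
$B{\left(q{\left(\frac{-16 + 12}{14 + 5} \right)} \right)} - 2781502 = 2 \cdot 3 \left(409 + 3\right) - 2781502 = 2 \cdot 3 \cdot 412 - 2781502 = 2472 - 2781502 = -2779030$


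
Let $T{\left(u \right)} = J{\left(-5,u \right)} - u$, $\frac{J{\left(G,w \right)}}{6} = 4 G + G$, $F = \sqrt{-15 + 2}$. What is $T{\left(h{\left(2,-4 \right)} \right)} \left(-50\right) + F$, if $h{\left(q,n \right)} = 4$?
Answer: $7700 + i \sqrt{13} \approx 7700.0 + 3.6056 i$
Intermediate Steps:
$F = i \sqrt{13}$ ($F = \sqrt{-13} = i \sqrt{13} \approx 3.6056 i$)
$J{\left(G,w \right)} = 30 G$ ($J{\left(G,w \right)} = 6 \left(4 G + G\right) = 6 \cdot 5 G = 30 G$)
$T{\left(u \right)} = -150 - u$ ($T{\left(u \right)} = 30 \left(-5\right) - u = -150 - u$)
$T{\left(h{\left(2,-4 \right)} \right)} \left(-50\right) + F = \left(-150 - 4\right) \left(-50\right) + i \sqrt{13} = \left(-154\right) \left(-50\right) + i \sqrt{13} = 7700 + i \sqrt{13}$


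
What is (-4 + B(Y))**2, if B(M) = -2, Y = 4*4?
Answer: 36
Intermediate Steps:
Y = 16
(-4 + B(Y))**2 = (-4 - 2)**2 = (-6)**2 = 36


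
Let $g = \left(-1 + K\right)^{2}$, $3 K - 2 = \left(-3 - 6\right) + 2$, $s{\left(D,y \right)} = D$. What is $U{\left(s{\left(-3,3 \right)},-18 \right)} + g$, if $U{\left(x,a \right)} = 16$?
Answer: $\frac{208}{9} \approx 23.111$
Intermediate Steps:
$K = - \frac{5}{3}$ ($K = \frac{2}{3} + \frac{\left(-3 - 6\right) + 2}{3} = \frac{2}{3} + \frac{-9 + 2}{3} = \frac{2}{3} + \frac{1}{3} \left(-7\right) = \frac{2}{3} - \frac{7}{3} = - \frac{5}{3} \approx -1.6667$)
$g = \frac{64}{9}$ ($g = \left(-1 - \frac{5}{3}\right)^{2} = \left(- \frac{8}{3}\right)^{2} = \frac{64}{9} \approx 7.1111$)
$U{\left(s{\left(-3,3 \right)},-18 \right)} + g = 16 + \frac{64}{9} = \frac{208}{9}$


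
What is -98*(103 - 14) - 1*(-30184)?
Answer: 21462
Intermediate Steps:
-98*(103 - 14) - 1*(-30184) = -98*89 + 30184 = -8722 + 30184 = 21462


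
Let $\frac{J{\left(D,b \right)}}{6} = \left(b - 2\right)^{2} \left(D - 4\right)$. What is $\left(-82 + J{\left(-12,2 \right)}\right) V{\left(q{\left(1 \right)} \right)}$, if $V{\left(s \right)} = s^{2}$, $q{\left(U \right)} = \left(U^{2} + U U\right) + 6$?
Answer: $-5248$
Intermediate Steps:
$J{\left(D,b \right)} = 6 \left(-2 + b\right)^{2} \left(-4 + D\right)$ ($J{\left(D,b \right)} = 6 \left(b - 2\right)^{2} \left(D - 4\right) = 6 \left(-2 + b\right)^{2} \left(-4 + D\right)$)
$q{\left(U \right)} = 6 + 2 U^{2}$ ($q{\left(U \right)} = \left(U^{2} + U^{2}\right) + 6 = 2 U^{2} + 6 = 6 + 2 U^{2}$)
$\left(-82 + J{\left(-12,2 \right)}\right) V{\left(q{\left(1 \right)} \right)} = \left(-82 + 6 \left(-2 + 2\right)^{2} \left(-4 - 12\right)\right) \left(6 + 2 \cdot 1^{2}\right)^{2} = \left(-82 + 6 \cdot 0^{2} \left(-16\right)\right) \left(6 + 2 \cdot 1\right)^{2} = \left(-82 + 6 \cdot 0 \left(-16\right)\right) \left(6 + 2\right)^{2} = \left(-82 + 0\right) 8^{2} = \left(-82\right) 64 = -5248$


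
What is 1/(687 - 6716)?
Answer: -1/6029 ≈ -0.00016587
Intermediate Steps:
1/(687 - 6716) = 1/(-6029) = -1/6029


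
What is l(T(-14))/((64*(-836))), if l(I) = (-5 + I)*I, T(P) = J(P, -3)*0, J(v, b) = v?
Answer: 0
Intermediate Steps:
T(P) = 0 (T(P) = P*0 = 0)
l(I) = I*(-5 + I)
l(T(-14))/((64*(-836))) = (0*(-5 + 0))/((64*(-836))) = (0*(-5))/(-53504) = 0*(-1/53504) = 0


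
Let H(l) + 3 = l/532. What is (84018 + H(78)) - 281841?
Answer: -52621677/266 ≈ -1.9783e+5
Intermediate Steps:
H(l) = -3 + l/532
(84018 + H(78)) - 281841 = (84018 + (-3 + (1/532)*78)) - 281841 = (84018 + (-3 + 39/266)) - 281841 = (84018 - 759/266) - 281841 = 22348029/266 - 281841 = -52621677/266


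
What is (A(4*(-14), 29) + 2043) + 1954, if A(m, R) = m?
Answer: 3941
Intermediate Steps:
(A(4*(-14), 29) + 2043) + 1954 = (4*(-14) + 2043) + 1954 = (-56 + 2043) + 1954 = 1987 + 1954 = 3941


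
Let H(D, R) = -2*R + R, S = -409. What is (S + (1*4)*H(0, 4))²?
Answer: 180625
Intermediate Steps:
H(D, R) = -R
(S + (1*4)*H(0, 4))² = (-409 + (1*4)*(-1*4))² = (-409 + 4*(-4))² = (-409 - 16)² = (-425)² = 180625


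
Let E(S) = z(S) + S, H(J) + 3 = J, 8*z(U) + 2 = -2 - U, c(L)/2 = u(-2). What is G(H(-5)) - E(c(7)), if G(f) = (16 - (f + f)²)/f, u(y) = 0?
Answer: 61/2 ≈ 30.500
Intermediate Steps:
c(L) = 0 (c(L) = 2*0 = 0)
z(U) = -½ - U/8 (z(U) = -¼ + (-2 - U)/8 = -¼ + (-¼ - U/8) = -½ - U/8)
H(J) = -3 + J
E(S) = -½ + 7*S/8 (E(S) = (-½ - S/8) + S = -½ + 7*S/8)
G(f) = (16 - 4*f²)/f (G(f) = (16 - (2*f)²)/f = (16 - 4*f²)/f)
G(H(-5)) - E(c(7)) = (-4*(-3 - 5) + 16/(-3 - 5)) - (-½ + (7/8)*0) = (-4*(-8) + 16/(-8)) - (-½ + 0) = (32 + 16*(-⅛)) - 1*(-½) = (32 - 2) + ½ = 30 + ½ = 61/2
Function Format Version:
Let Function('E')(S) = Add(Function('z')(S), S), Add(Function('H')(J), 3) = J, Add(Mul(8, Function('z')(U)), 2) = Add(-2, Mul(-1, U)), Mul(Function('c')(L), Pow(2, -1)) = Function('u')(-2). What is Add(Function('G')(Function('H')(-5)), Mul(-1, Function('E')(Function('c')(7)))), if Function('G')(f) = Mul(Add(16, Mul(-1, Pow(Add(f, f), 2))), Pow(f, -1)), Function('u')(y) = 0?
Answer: Rational(61, 2) ≈ 30.500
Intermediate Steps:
Function('c')(L) = 0 (Function('c')(L) = Mul(2, 0) = 0)
Function('z')(U) = Add(Rational(-1, 2), Mul(Rational(-1, 8), U)) (Function('z')(U) = Add(Rational(-1, 4), Mul(Rational(1, 8), Add(-2, Mul(-1, U)))) = Add(Rational(-1, 4), Add(Rational(-1, 4), Mul(Rational(-1, 8), U))) = Add(Rational(-1, 2), Mul(Rational(-1, 8), U)))
Function('H')(J) = Add(-3, J)
Function('E')(S) = Add(Rational(-1, 2), Mul(Rational(7, 8), S)) (Function('E')(S) = Add(Add(Rational(-1, 2), Mul(Rational(-1, 8), S)), S) = Add(Rational(-1, 2), Mul(Rational(7, 8), S)))
Function('G')(f) = Mul(Pow(f, -1), Add(16, Mul(-4, Pow(f, 2)))) (Function('G')(f) = Mul(Add(16, Mul(-1, Pow(Mul(2, f), 2))), Pow(f, -1)) = Mul(Add(16, Mul(-1, Mul(4, Pow(f, 2)))), Pow(f, -1)) = Mul(Add(16, Mul(-4, Pow(f, 2))), Pow(f, -1)) = Mul(Pow(f, -1), Add(16, Mul(-4, Pow(f, 2)))))
Add(Function('G')(Function('H')(-5)), Mul(-1, Function('E')(Function('c')(7)))) = Add(Add(Mul(-4, Add(-3, -5)), Mul(16, Pow(Add(-3, -5), -1))), Mul(-1, Add(Rational(-1, 2), Mul(Rational(7, 8), 0)))) = Add(Add(Mul(-4, -8), Mul(16, Pow(-8, -1))), Mul(-1, Add(Rational(-1, 2), 0))) = Add(Add(32, Mul(16, Rational(-1, 8))), Mul(-1, Rational(-1, 2))) = Add(Add(32, -2), Rational(1, 2)) = Add(30, Rational(1, 2)) = Rational(61, 2)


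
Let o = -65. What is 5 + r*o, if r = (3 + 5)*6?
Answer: -3115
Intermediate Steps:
r = 48 (r = 8*6 = 48)
5 + r*o = 5 + 48*(-65) = 5 - 3120 = -3115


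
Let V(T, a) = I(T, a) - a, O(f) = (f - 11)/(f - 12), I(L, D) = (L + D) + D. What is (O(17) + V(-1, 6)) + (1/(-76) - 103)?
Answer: -36789/380 ≈ -96.813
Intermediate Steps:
I(L, D) = L + 2*D (I(L, D) = (D + L) + D = L + 2*D)
O(f) = (-11 + f)/(-12 + f)
V(T, a) = T + a (V(T, a) = (T + 2*a) - a = T + a)
(O(17) + V(-1, 6)) + (1/(-76) - 103) = ((-11 + 17)/(-12 + 17) + (-1 + 6)) + (1/(-76) - 103) = (6/5 + 5) + (-1/76 - 103) = ((⅕)*6 + 5) - 7829/76 = (6/5 + 5) - 7829/76 = 31/5 - 7829/76 = -36789/380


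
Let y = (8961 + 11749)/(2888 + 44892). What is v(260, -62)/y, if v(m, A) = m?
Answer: 1242280/2071 ≈ 599.85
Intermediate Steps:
y = 2071/4778 (y = 20710/47780 = 20710*(1/47780) = 2071/4778 ≈ 0.43344)
v(260, -62)/y = 260/(2071/4778) = 260*(4778/2071) = 1242280/2071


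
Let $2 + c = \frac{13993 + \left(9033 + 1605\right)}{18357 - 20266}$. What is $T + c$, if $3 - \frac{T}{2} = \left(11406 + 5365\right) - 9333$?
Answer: $- \frac{28415279}{1909} \approx -14885.0$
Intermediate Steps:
$c = - \frac{28449}{1909}$ ($c = -2 + \frac{13993 + \left(9033 + 1605\right)}{18357 - 20266} = -2 + \frac{13993 + 10638}{-1909} = -2 + 24631 \left(- \frac{1}{1909}\right) = -2 - \frac{24631}{1909} = - \frac{28449}{1909} \approx -14.903$)
$T = -14870$ ($T = 6 - 2 \left(\left(11406 + 5365\right) - 9333\right) = 6 - 2 \left(16771 - 9333\right) = 6 - 14876 = -14870$)
$T + c = -14870 - \frac{28449}{1909} = - \frac{28415279}{1909}$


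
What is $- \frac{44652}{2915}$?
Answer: $- \frac{44652}{2915} \approx -15.318$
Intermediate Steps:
$- \frac{44652}{2915}$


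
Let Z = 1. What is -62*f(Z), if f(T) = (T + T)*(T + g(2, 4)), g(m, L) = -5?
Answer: 496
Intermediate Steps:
f(T) = 2*T*(-5 + T) (f(T) = (T + T)*(T - 5) = (2*T)*(-5 + T) = 2*T*(-5 + T))
-62*f(Z) = -124*(-5 + 1) = -124*(-4) = -62*(-8) = 496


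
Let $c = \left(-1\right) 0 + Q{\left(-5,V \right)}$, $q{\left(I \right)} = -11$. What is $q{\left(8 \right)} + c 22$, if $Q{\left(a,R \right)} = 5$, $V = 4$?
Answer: $99$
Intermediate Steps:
$c = 5$ ($c = \left(-1\right) 0 + 5 = 0 + 5 = 5$)
$q{\left(8 \right)} + c 22 = -11 + 5 \cdot 22 = -11 + 110 = 99$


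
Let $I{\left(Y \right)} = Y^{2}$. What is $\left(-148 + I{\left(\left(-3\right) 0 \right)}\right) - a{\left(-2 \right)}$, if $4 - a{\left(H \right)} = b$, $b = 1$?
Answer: $-151$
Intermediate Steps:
$a{\left(H \right)} = 3$ ($a{\left(H \right)} = 4 - 1 = 3$)
$\left(-148 + I{\left(\left(-3\right) 0 \right)}\right) - a{\left(-2 \right)} = \left(-148 + \left(\left(-3\right) 0\right)^{2}\right) - 3 = \left(-148 + 0^{2}\right) - 3 = \left(-148 + 0\right) - 3 = -148 - 3 = -151$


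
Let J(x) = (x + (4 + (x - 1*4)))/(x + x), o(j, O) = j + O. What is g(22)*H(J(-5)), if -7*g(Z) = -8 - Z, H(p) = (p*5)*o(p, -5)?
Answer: -600/7 ≈ -85.714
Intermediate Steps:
o(j, O) = O + j
J(x) = 1 (J(x) = (x + (4 + (x - 4)))/((2*x)) = (x + (4 + (-4 + x)))*(1/(2*x)) = (x + x)*(1/(2*x)) = (2*x)*(1/(2*x)) = 1)
H(p) = 5*p*(-5 + p) (H(p) = (p*5)*(-5 + p) = (5*p)*(-5 + p) = 5*p*(-5 + p))
g(Z) = 8/7 + Z/7 (g(Z) = -(-8 - Z)/7 = 8/7 + Z/7)
g(22)*H(J(-5)) = (8/7 + (⅐)*22)*(5*1*(-5 + 1)) = (8/7 + 22/7)*(5*1*(-4)) = (30/7)*(-20) = -600/7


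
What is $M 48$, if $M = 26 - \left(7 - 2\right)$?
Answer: $1008$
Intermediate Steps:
$M = 21$ ($M = 26 - 5 = 21$)
$M 48 = 21 \cdot 48 = 1008$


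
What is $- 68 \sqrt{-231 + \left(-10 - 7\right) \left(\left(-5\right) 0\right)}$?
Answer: $- 68 i \sqrt{231} \approx - 1033.5 i$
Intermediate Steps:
$- 68 \sqrt{-231 + \left(-10 - 7\right) \left(\left(-5\right) 0\right)} = - 68 \sqrt{-231 - 0} = - 68 \sqrt{-231 + 0} = - 68 \sqrt{-231} = - 68 i \sqrt{231}$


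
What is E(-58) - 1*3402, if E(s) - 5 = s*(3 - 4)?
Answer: -3339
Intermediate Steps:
E(s) = 5 - s (E(s) = 5 + s*(3 - 4) = 5 + s*(-1) = 5 - s)
E(-58) - 1*3402 = (5 - 1*(-58)) - 1*3402 = (5 + 58) - 3402 = 63 - 3402 = -3339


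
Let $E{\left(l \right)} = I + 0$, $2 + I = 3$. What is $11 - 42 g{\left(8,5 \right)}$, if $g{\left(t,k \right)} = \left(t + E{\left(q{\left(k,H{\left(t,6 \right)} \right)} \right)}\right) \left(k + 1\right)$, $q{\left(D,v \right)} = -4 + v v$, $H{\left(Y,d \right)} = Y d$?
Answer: $-2257$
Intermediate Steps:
$I = 1$ ($I = -2 + 3 = 1$)
$q{\left(D,v \right)} = -4 + v^{2}$
$E{\left(l \right)} = 1$ ($E{\left(l \right)} = 1 + 0 = 1$)
$g{\left(t,k \right)} = \left(1 + k\right) \left(1 + t\right)$ ($g{\left(t,k \right)} = \left(t + 1\right) \left(k + 1\right) = \left(1 + t\right) \left(1 + k\right) = \left(1 + k\right) \left(1 + t\right)$)
$11 - 42 g{\left(8,5 \right)} = 11 - 42 \left(1 + 5 + 8 + 5 \cdot 8\right) = 11 - 42 \left(1 + 5 + 8 + 40\right) = 11 - 2268 = -2257$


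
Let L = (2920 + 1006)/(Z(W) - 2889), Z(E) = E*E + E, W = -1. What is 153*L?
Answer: -66742/321 ≈ -207.92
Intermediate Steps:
Z(E) = E + E² (Z(E) = E² + E = E + E²)
L = -3926/2889 (L = (2920 + 1006)/(-(1 - 1) - 2889) = 3926/(-1*0 - 2889) = 3926/(0 - 2889) = 3926/(-2889) = 3926*(-1/2889) = -3926/2889 ≈ -1.3589)
153*L = 153*(-3926/2889) = -66742/321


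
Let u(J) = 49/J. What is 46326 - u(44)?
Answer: 2038295/44 ≈ 46325.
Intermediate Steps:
46326 - u(44) = 46326 - 49/44 = 2038295/44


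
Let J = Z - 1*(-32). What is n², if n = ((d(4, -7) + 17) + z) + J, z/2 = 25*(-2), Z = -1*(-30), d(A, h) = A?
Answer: 289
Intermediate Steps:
Z = 30
J = 62 (J = 30 - 1*(-32) = 30 + 32 = 62)
z = -100 (z = 2*(25*(-2)) = 2*(-50) = -100)
n = -17 (n = ((4 + 17) - 100) + 62 = (21 - 100) + 62 = -79 + 62 = -17)
n² = (-17)² = 289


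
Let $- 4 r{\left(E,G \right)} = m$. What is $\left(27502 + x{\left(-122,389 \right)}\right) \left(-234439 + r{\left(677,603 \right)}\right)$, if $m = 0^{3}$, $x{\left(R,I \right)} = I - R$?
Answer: $-6567339707$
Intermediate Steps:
$m = 0$
$r{\left(E,G \right)} = 0$ ($r{\left(E,G \right)} = \left(- \frac{1}{4}\right) 0 = 0$)
$\left(27502 + x{\left(-122,389 \right)}\right) \left(-234439 + r{\left(677,603 \right)}\right) = \left(27502 + \left(389 - -122\right)\right) \left(-234439 + 0\right) = \left(27502 + \left(389 + 122\right)\right) \left(-234439\right) = \left(27502 + 511\right) \left(-234439\right) = 28013 \left(-234439\right) = -6567339707$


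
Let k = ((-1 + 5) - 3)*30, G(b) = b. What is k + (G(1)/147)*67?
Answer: 4477/147 ≈ 30.456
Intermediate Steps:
k = 30 (k = (4 - 3)*30 = 1*30 = 30)
k + (G(1)/147)*67 = 30 + (1/147)*67 = 30 + 67/147 = 4477/147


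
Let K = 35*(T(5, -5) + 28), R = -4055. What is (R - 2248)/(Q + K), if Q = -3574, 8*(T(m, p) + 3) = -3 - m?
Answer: 6303/2734 ≈ 2.3054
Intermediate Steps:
T(m, p) = -27/8 - m/8 (T(m, p) = -3 + (-3 - m)/8 = -3 + (-3/8 - m/8) = -27/8 - m/8)
K = 840 (K = 35*((-27/8 - ⅛*5) + 28) = 35*((-27/8 - 5/8) + 28) = 35*(-4 + 28) = 35*24 = 840)
(R - 2248)/(Q + K) = (-4055 - 2248)/(-3574 + 840) = -6303/(-2734) = -6303*(-1/2734) = 6303/2734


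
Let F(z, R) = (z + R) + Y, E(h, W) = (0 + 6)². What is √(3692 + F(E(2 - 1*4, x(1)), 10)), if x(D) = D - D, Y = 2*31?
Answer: 10*√38 ≈ 61.644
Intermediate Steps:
Y = 62
x(D) = 0
E(h, W) = 36 (E(h, W) = 6² = 36)
F(z, R) = 62 + R + z (F(z, R) = (z + R) + 62 = (R + z) + 62 = 62 + R + z)
√(3692 + F(E(2 - 1*4, x(1)), 10)) = √(3692 + (62 + 10 + 36)) = √(3692 + 108) = √3800 = 10*√38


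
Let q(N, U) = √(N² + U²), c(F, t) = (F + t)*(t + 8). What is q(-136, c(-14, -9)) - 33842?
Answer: -33842 + 5*√761 ≈ -33704.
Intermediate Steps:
c(F, t) = (8 + t)*(F + t) (c(F, t) = (F + t)*(8 + t) = (8 + t)*(F + t))
q(-136, c(-14, -9)) - 33842 = √((-136)² + ((-9)² + 8*(-14) + 8*(-9) - 14*(-9))²) - 33842 = √(18496 + (81 - 112 - 72 + 126)²) - 33842 = √(18496 + 23²) - 33842 = √(18496 + 529) - 33842 = √19025 - 33842 = 5*√761 - 33842 = -33842 + 5*√761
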